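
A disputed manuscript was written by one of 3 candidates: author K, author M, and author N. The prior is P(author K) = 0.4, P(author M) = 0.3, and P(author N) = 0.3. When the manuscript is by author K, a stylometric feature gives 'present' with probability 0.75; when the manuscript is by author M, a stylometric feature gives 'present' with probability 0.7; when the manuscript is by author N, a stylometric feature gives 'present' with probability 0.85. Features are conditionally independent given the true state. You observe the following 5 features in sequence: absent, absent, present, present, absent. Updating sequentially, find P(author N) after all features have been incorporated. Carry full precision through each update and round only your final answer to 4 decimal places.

0.0890

After 'absent': normaliser = 0.25·0.4000 + 0.3·0.3000 + 0.15·0.3000; P(author K) ≈ 0.4255, P(author M) ≈ 0.3830, P(author N) ≈ 0.1915
After 'absent': normaliser = 0.25·0.4255 + 0.3·0.3830 + 0.15·0.1915; P(author K) ≈ 0.4255, P(author M) ≈ 0.4596, P(author N) ≈ 0.1149
After 'present': normaliser = 0.75·0.4255 + 0.7·0.4596 + 0.85·0.1149; P(author K) ≈ 0.4322, P(author M) ≈ 0.4356, P(author N) ≈ 0.1322
After 'present': normaliser = 0.75·0.4322 + 0.7·0.4356 + 0.85·0.1322; P(author K) ≈ 0.4371, P(author M) ≈ 0.4113, P(author N) ≈ 0.1516
After 'absent': normaliser = 0.25·0.4371 + 0.3·0.4113 + 0.15·0.1516; P(author K) ≈ 0.4279, P(author M) ≈ 0.4831, P(author N) ≈ 0.0890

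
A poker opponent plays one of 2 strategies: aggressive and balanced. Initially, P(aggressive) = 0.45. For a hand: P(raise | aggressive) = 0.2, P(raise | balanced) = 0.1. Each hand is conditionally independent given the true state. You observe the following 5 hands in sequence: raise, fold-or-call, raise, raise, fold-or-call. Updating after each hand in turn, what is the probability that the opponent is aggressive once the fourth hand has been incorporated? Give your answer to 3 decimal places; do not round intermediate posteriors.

After 'raise': P(aggressive) = 0.2·0.4500 / (0.2·0.4500 + 0.1·0.5500) ≈ 0.6207
After 'fold-or-call': P(aggressive) = 0.8·0.6207 / (0.8·0.6207 + 0.9·0.3793) ≈ 0.5926
After 'raise': P(aggressive) = 0.2·0.5926 / (0.2·0.5926 + 0.1·0.4074) ≈ 0.7442
After 'raise': P(aggressive) = 0.2·0.7442 / (0.2·0.7442 + 0.1·0.2558) ≈ 0.8533

0.853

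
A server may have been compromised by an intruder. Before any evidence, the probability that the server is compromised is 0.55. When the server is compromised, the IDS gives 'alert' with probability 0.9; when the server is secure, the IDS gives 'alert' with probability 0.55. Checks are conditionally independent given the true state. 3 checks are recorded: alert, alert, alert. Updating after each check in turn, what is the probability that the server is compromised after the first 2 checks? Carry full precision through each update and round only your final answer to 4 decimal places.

Apply Bayes' rule sequentially, carrying P(compromised) forward.
After 'alert': P(compromised) = 0.9·0.5500 / (0.9·0.5500 + 0.55·0.4500) ≈ 0.6667
After 'alert': P(compromised) = 0.9·0.6667 / (0.9·0.6667 + 0.55·0.3333) ≈ 0.7660

0.7660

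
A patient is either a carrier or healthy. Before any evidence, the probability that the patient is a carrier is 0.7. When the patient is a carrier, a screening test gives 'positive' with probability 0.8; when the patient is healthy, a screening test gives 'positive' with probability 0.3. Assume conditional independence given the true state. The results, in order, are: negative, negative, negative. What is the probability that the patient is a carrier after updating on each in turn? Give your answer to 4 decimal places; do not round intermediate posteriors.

After 'negative': P(carrier) = 0.2·0.7000 / (0.2·0.7000 + 0.7·0.3000) ≈ 0.4000
After 'negative': P(carrier) = 0.2·0.4000 / (0.2·0.4000 + 0.7·0.6000) ≈ 0.1600
After 'negative': P(carrier) = 0.2·0.1600 / (0.2·0.1600 + 0.7·0.8400) ≈ 0.0516

0.0516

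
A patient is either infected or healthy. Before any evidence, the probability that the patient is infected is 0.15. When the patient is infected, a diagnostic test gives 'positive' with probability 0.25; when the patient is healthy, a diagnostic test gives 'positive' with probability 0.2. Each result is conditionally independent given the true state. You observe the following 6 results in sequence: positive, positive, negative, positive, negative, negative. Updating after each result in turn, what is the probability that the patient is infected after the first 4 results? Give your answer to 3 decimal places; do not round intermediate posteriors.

0.244

After 'positive': P(infected) = 0.25·0.1500 / (0.25·0.1500 + 0.2·0.8500) ≈ 0.1807
After 'positive': P(infected) = 0.25·0.1807 / (0.25·0.1807 + 0.2·0.8193) ≈ 0.2161
After 'negative': P(infected) = 0.75·0.2161 / (0.75·0.2161 + 0.8·0.7839) ≈ 0.2054
After 'positive': P(infected) = 0.25·0.2054 / (0.25·0.2054 + 0.2·0.7946) ≈ 0.2442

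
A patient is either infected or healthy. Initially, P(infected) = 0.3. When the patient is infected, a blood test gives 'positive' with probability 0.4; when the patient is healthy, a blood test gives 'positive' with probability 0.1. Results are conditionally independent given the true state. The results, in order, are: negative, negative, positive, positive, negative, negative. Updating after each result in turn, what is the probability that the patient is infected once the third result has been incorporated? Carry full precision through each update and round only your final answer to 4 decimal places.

0.4324

After 'negative': P(infected) = 0.6·0.3000 / (0.6·0.3000 + 0.9·0.7000) ≈ 0.2222
After 'negative': P(infected) = 0.6·0.2222 / (0.6·0.2222 + 0.9·0.7778) ≈ 0.1600
After 'positive': P(infected) = 0.4·0.1600 / (0.4·0.1600 + 0.1·0.8400) ≈ 0.4324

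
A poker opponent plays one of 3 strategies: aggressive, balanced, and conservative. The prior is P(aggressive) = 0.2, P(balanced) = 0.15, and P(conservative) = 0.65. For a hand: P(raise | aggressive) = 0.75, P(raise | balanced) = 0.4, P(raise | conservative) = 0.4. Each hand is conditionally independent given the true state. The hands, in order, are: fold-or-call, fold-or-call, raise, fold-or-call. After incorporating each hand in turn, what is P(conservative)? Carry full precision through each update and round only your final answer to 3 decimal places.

0.786

Apply Bayes' rule sequentially, carrying P(conservative) forward.
After 'fold-or-call': normaliser = 0.25·0.2000 + 0.6·0.1500 + 0.6·0.6500; P(aggressive) ≈ 0.0943, P(balanced) ≈ 0.1698, P(conservative) ≈ 0.7358
After 'fold-or-call': normaliser = 0.25·0.0943 + 0.6·0.1698 + 0.6·0.7358; P(aggressive) ≈ 0.0416, P(balanced) ≈ 0.1797, P(conservative) ≈ 0.7787
After 'raise': normaliser = 0.75·0.0416 + 0.4·0.1797 + 0.4·0.7787; P(aggressive) ≈ 0.0753, P(balanced) ≈ 0.1734, P(conservative) ≈ 0.7514
After 'fold-or-call': normaliser = 0.25·0.0753 + 0.6·0.1734 + 0.6·0.7514; P(aggressive) ≈ 0.0328, P(balanced) ≈ 0.1814, P(conservative) ≈ 0.7859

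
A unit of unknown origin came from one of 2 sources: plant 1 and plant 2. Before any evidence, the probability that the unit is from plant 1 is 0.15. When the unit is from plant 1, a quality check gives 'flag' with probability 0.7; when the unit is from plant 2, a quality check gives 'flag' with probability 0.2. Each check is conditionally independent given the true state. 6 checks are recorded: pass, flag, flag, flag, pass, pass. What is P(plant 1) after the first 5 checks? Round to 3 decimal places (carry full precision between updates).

0.516

After 'pass': P(plant 1) = 0.3·0.1500 / (0.3·0.1500 + 0.8·0.8500) ≈ 0.0621
After 'flag': P(plant 1) = 0.7·0.0621 / (0.7·0.0621 + 0.2·0.9379) ≈ 0.1881
After 'flag': P(plant 1) = 0.7·0.1881 / (0.7·0.1881 + 0.2·0.8119) ≈ 0.4477
After 'flag': P(plant 1) = 0.7·0.4477 / (0.7·0.4477 + 0.2·0.5523) ≈ 0.7394
After 'pass': P(plant 1) = 0.3·0.7394 / (0.3·0.7394 + 0.8·0.2606) ≈ 0.5155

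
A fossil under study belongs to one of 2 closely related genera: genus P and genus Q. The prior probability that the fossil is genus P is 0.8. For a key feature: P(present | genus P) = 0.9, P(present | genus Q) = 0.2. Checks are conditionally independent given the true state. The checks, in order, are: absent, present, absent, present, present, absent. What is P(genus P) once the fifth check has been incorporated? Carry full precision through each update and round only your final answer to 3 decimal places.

0.851

Each posterior becomes the prior for the next update.
After 'absent': P(genus P) = 0.1·0.8000 / (0.1·0.8000 + 0.8·0.2000) ≈ 0.3333
After 'present': P(genus P) = 0.9·0.3333 / (0.9·0.3333 + 0.2·0.6667) ≈ 0.6923
After 'absent': P(genus P) = 0.1·0.6923 / (0.1·0.6923 + 0.8·0.3077) ≈ 0.2195
After 'present': P(genus P) = 0.9·0.2195 / (0.9·0.2195 + 0.2·0.7805) ≈ 0.5586
After 'present': P(genus P) = 0.9·0.5586 / (0.9·0.5586 + 0.2·0.4414) ≈ 0.8506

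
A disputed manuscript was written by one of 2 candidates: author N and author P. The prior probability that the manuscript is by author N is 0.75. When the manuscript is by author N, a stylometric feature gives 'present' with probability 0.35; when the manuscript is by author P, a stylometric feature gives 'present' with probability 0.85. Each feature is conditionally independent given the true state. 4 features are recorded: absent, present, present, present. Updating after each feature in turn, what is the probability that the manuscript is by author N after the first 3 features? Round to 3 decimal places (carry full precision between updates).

After 'absent': P(author N) = 0.65·0.7500 / (0.65·0.7500 + 0.15·0.2500) ≈ 0.9286
After 'present': P(author N) = 0.35·0.9286 / (0.35·0.9286 + 0.85·0.0714) ≈ 0.8426
After 'present': P(author N) = 0.35·0.8426 / (0.35·0.8426 + 0.85·0.1574) ≈ 0.6879

0.688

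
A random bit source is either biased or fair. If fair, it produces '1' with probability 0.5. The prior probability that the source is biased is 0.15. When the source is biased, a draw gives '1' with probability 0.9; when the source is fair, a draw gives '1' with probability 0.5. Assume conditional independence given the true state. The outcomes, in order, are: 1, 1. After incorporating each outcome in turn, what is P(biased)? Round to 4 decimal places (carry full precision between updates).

0.3638

After '1': P(biased) = 0.9·0.1500 / (0.9·0.1500 + 0.5·0.8500) ≈ 0.2411
After '1': P(biased) = 0.9·0.2411 / (0.9·0.2411 + 0.5·0.7589) ≈ 0.3638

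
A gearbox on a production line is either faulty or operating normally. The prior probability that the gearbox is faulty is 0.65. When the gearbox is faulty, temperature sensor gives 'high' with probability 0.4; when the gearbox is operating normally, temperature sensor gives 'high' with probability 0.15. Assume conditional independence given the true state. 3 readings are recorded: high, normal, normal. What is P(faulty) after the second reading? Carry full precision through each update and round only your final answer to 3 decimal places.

0.778

Each posterior becomes the prior for the next update.
After 'high': P(faulty) = 0.4·0.6500 / (0.4·0.6500 + 0.15·0.3500) ≈ 0.8320
After 'normal': P(faulty) = 0.6·0.8320 / (0.6·0.8320 + 0.85·0.1680) ≈ 0.7776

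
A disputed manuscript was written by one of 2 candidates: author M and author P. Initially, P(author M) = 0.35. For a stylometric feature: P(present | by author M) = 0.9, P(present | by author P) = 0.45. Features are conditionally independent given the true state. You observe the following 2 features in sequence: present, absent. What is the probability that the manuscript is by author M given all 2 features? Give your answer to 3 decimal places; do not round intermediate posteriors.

After 'present': P(author M) = 0.9·0.3500 / (0.9·0.3500 + 0.45·0.6500) ≈ 0.5185
After 'absent': P(author M) = 0.1·0.5185 / (0.1·0.5185 + 0.55·0.4815) ≈ 0.1637

0.164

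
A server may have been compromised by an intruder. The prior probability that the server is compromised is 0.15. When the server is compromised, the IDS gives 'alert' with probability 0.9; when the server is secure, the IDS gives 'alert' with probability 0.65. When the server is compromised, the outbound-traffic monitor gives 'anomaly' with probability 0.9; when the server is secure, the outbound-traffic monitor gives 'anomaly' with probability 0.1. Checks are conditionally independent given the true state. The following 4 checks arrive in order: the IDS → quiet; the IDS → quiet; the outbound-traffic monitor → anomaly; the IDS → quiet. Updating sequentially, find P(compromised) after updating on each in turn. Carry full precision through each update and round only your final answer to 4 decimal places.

After the IDS='quiet': P(compromised) = 0.1·0.1500 / (0.1·0.1500 + 0.35·0.8500) ≈ 0.0480
After the IDS='quiet': P(compromised) = 0.1·0.0480 / (0.1·0.0480 + 0.35·0.9520) ≈ 0.0142
After the outbound-traffic monitor='anomaly': P(compromised) = 0.9·0.0142 / (0.9·0.0142 + 0.1·0.9858) ≈ 0.1148
After the IDS='quiet': P(compromised) = 0.1·0.1148 / (0.1·0.1148 + 0.35·0.8852) ≈ 0.0357

0.0357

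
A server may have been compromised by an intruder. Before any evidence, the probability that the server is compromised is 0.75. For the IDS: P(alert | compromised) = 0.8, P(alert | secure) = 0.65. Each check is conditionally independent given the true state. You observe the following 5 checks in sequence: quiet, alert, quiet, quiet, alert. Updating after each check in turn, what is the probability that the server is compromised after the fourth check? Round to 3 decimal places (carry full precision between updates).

After 'quiet': P(compromised) = 0.2·0.7500 / (0.2·0.7500 + 0.35·0.2500) ≈ 0.6316
After 'alert': P(compromised) = 0.8·0.6316 / (0.8·0.6316 + 0.65·0.3684) ≈ 0.6784
After 'quiet': P(compromised) = 0.2·0.6784 / (0.2·0.6784 + 0.35·0.3216) ≈ 0.5466
After 'quiet': P(compromised) = 0.2·0.5466 / (0.2·0.5466 + 0.35·0.4534) ≈ 0.4079

0.408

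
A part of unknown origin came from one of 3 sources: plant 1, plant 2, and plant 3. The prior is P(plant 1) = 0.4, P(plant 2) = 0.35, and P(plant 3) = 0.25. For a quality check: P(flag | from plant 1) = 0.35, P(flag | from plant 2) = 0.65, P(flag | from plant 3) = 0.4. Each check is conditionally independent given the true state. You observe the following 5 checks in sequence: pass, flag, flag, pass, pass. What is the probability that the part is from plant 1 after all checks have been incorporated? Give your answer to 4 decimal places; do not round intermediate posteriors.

0.4732

Each posterior becomes the prior for the next update.
After 'pass': normaliser = 0.65·0.4000 + 0.35·0.3500 + 0.6·0.2500; P(plant 1) ≈ 0.4883, P(plant 2) ≈ 0.2300, P(plant 3) ≈ 0.2817
After 'flag': normaliser = 0.35·0.4883 + 0.65·0.2300 + 0.4·0.2817; P(plant 1) ≈ 0.3946, P(plant 2) ≈ 0.3453, P(plant 3) ≈ 0.2602
After 'flag': normaliser = 0.35·0.3946 + 0.65·0.3453 + 0.4·0.2602; P(plant 1) ≈ 0.2960, P(plant 2) ≈ 0.4810, P(plant 3) ≈ 0.2230
After 'pass': normaliser = 0.65·0.2960 + 0.35·0.4810 + 0.6·0.2230; P(plant 1) ≈ 0.3890, P(plant 2) ≈ 0.3404, P(plant 3) ≈ 0.2706
After 'pass': normaliser = 0.65·0.3890 + 0.35·0.3404 + 0.6·0.2706; P(plant 1) ≈ 0.4732, P(plant 2) ≈ 0.2230, P(plant 3) ≈ 0.3038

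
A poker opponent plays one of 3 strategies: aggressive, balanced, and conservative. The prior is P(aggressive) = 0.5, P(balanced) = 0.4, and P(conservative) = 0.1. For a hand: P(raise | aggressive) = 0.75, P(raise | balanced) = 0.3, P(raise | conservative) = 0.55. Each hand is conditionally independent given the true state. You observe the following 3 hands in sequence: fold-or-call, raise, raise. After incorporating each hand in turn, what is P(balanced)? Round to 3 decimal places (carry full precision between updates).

0.231

After 'fold-or-call': normaliser = 0.25·0.5000 + 0.7·0.4000 + 0.45·0.1000; P(aggressive) ≈ 0.2778, P(balanced) ≈ 0.6222, P(conservative) ≈ 0.1000
After 'raise': normaliser = 0.75·0.2778 + 0.3·0.6222 + 0.55·0.1000; P(aggressive) ≈ 0.4630, P(balanced) ≈ 0.4148, P(conservative) ≈ 0.1222
After 'raise': normaliser = 0.75·0.4630 + 0.3·0.4148 + 0.55·0.1222; P(aggressive) ≈ 0.6443, P(balanced) ≈ 0.2309, P(conservative) ≈ 0.1247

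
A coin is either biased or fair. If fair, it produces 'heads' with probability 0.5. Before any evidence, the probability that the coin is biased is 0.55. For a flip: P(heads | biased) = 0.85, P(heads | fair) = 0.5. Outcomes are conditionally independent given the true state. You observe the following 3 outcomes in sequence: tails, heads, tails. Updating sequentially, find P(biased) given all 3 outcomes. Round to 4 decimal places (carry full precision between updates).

Each posterior becomes the prior for the next update.
After 'tails': P(biased) = 0.15·0.5500 / (0.15·0.5500 + 0.5·0.4500) ≈ 0.2683
After 'heads': P(biased) = 0.85·0.2683 / (0.85·0.2683 + 0.5·0.7317) ≈ 0.3840
After 'tails': P(biased) = 0.15·0.3840 / (0.15·0.3840 + 0.5·0.6160) ≈ 0.1575

0.1575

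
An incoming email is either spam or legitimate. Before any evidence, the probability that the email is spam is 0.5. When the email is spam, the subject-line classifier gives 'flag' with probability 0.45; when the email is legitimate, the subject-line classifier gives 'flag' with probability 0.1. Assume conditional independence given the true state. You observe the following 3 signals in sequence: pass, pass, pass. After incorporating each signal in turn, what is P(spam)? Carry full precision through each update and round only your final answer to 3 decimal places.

0.186

After 'pass': P(spam) = 0.55·0.5000 / (0.55·0.5000 + 0.9·0.5000) ≈ 0.3793
After 'pass': P(spam) = 0.55·0.3793 / (0.55·0.3793 + 0.9·0.6207) ≈ 0.2719
After 'pass': P(spam) = 0.55·0.2719 / (0.55·0.2719 + 0.9·0.7281) ≈ 0.1858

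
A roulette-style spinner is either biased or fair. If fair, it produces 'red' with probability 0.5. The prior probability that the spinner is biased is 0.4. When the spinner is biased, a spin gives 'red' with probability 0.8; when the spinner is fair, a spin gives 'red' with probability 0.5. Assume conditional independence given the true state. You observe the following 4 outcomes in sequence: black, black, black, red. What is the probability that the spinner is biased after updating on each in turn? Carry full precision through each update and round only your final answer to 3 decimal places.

0.064

After 'black': P(biased) = 0.2·0.4000 / (0.2·0.4000 + 0.5·0.6000) ≈ 0.2105
After 'black': P(biased) = 0.2·0.2105 / (0.2·0.2105 + 0.5·0.7895) ≈ 0.0964
After 'black': P(biased) = 0.2·0.0964 / (0.2·0.0964 + 0.5·0.9036) ≈ 0.0409
After 'red': P(biased) = 0.8·0.0409 / (0.8·0.0409 + 0.5·0.9591) ≈ 0.0639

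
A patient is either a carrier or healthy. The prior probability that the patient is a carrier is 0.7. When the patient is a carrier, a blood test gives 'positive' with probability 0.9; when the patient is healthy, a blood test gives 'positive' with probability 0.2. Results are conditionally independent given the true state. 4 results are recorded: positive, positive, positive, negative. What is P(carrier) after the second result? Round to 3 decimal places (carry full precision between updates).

After 'positive': P(carrier) = 0.9·0.7000 / (0.9·0.7000 + 0.2·0.3000) ≈ 0.9130
After 'positive': P(carrier) = 0.9·0.9130 / (0.9·0.9130 + 0.2·0.0870) ≈ 0.9793

0.979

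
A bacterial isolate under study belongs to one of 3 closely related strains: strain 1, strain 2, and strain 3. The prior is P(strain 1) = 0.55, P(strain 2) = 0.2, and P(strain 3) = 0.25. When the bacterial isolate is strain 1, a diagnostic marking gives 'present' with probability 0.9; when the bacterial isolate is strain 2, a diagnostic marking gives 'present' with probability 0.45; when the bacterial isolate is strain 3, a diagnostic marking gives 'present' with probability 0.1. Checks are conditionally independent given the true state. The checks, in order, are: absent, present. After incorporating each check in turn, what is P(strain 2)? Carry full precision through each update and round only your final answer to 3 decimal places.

0.407

After 'absent': normaliser = 0.1·0.5500 + 0.55·0.2000 + 0.9·0.2500; P(strain 1) ≈ 0.1410, P(strain 2) ≈ 0.2821, P(strain 3) ≈ 0.5769
After 'present': normaliser = 0.9·0.1410 + 0.45·0.2821 + 0.1·0.5769; P(strain 1) ≈ 0.4074, P(strain 2) ≈ 0.4074, P(strain 3) ≈ 0.1852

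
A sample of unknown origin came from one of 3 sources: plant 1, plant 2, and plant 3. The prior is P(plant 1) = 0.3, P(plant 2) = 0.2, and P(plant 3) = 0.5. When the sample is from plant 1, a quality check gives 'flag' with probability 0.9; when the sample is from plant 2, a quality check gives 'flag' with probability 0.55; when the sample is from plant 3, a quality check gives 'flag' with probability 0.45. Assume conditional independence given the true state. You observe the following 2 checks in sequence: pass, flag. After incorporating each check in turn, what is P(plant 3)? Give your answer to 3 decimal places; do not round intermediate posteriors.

0.618

After 'pass': normaliser = 0.1·0.3000 + 0.45·0.2000 + 0.55·0.5000; P(plant 1) ≈ 0.0759, P(plant 2) ≈ 0.2278, P(plant 3) ≈ 0.6962
After 'flag': normaliser = 0.9·0.0759 + 0.55·0.2278 + 0.45·0.6962; P(plant 1) ≈ 0.1348, P(plant 2) ≈ 0.2472, P(plant 3) ≈ 0.6180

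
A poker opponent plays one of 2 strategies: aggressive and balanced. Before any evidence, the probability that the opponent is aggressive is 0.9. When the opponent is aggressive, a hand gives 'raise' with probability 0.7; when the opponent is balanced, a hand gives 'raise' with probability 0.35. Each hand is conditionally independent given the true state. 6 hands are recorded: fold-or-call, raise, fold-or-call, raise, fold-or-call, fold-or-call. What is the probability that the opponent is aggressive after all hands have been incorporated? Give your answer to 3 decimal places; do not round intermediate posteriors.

After 'fold-or-call': P(aggressive) = 0.3·0.9000 / (0.3·0.9000 + 0.65·0.1000) ≈ 0.8060
After 'raise': P(aggressive) = 0.7·0.8060 / (0.7·0.8060 + 0.35·0.1940) ≈ 0.8926
After 'fold-or-call': P(aggressive) = 0.3·0.8926 / (0.3·0.8926 + 0.65·0.1074) ≈ 0.7931
After 'raise': P(aggressive) = 0.7·0.7931 / (0.7·0.7931 + 0.35·0.2069) ≈ 0.8846
After 'fold-or-call': P(aggressive) = 0.3·0.8846 / (0.3·0.8846 + 0.65·0.1154) ≈ 0.7797
After 'fold-or-call': P(aggressive) = 0.3·0.7797 / (0.3·0.7797 + 0.65·0.2203) ≈ 0.6203

0.620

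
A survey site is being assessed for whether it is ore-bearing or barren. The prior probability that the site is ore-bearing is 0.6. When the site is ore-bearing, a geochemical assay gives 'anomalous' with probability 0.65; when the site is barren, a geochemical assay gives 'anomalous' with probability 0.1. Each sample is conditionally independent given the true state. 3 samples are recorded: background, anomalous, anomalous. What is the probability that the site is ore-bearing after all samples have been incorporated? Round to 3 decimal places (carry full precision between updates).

0.961

After 'background': P(ore) = 0.35·0.6000 / (0.35·0.6000 + 0.9·0.4000) ≈ 0.3684
After 'anomalous': P(ore) = 0.65·0.3684 / (0.65·0.3684 + 0.1·0.6316) ≈ 0.7913
After 'anomalous': P(ore) = 0.65·0.7913 / (0.65·0.7913 + 0.1·0.2087) ≈ 0.9610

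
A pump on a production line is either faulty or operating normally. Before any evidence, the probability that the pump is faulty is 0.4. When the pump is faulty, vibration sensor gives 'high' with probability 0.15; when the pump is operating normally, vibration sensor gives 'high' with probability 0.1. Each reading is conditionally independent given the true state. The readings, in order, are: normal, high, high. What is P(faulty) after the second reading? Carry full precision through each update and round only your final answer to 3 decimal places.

Apply Bayes' rule sequentially, carrying P(faulty) forward.
After 'normal': P(faulty) = 0.85·0.4000 / (0.85·0.4000 + 0.9·0.6000) ≈ 0.3864
After 'high': P(faulty) = 0.15·0.3864 / (0.15·0.3864 + 0.1·0.6136) ≈ 0.4857

0.486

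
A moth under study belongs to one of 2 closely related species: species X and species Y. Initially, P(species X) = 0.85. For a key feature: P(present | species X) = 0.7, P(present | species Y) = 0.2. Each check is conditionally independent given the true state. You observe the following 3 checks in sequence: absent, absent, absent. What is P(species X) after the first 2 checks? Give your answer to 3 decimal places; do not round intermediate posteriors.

After 'absent': P(species X) = 0.3·0.8500 / (0.3·0.8500 + 0.8·0.1500) ≈ 0.6800
After 'absent': P(species X) = 0.3·0.6800 / (0.3·0.6800 + 0.8·0.3200) ≈ 0.4435

0.443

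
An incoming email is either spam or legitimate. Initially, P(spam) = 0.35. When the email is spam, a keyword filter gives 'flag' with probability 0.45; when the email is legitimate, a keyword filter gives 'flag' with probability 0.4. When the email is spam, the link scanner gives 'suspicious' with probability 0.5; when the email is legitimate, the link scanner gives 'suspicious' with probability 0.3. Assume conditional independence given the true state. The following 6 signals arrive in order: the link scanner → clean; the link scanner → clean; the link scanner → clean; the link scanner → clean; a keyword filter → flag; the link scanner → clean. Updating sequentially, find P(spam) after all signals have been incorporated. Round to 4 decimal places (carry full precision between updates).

0.1012

After the link scanner='clean': P(spam) = 0.5·0.3500 / (0.5·0.3500 + 0.7·0.6500) ≈ 0.2778
After the link scanner='clean': P(spam) = 0.5·0.2778 / (0.5·0.2778 + 0.7·0.7222) ≈ 0.2155
After the link scanner='clean': P(spam) = 0.5·0.2155 / (0.5·0.2155 + 0.7·0.7845) ≈ 0.1640
After the link scanner='clean': P(spam) = 0.5·0.1640 / (0.5·0.1640 + 0.7·0.8360) ≈ 0.1229
After a keyword filter='flag': P(spam) = 0.45·0.1229 / (0.45·0.1229 + 0.4·0.8771) ≈ 0.1362
After the link scanner='clean': P(spam) = 0.5·0.1362 / (0.5·0.1362 + 0.7·0.8638) ≈ 0.1012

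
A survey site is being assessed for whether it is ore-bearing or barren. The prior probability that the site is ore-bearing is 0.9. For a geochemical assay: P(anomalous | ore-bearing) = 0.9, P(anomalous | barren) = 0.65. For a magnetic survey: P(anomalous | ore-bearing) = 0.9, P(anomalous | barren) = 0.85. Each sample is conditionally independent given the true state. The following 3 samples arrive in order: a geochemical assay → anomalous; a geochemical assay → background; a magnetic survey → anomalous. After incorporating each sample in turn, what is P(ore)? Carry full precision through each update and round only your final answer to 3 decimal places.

After a geochemical assay='anomalous': P(ore) = 0.9·0.9000 / (0.9·0.9000 + 0.65·0.1000) ≈ 0.9257
After a geochemical assay='background': P(ore) = 0.1·0.9257 / (0.1·0.9257 + 0.35·0.0743) ≈ 0.7807
After a magnetic survey='anomalous': P(ore) = 0.9·0.7807 / (0.9·0.7807 + 0.85·0.2193) ≈ 0.7904

0.790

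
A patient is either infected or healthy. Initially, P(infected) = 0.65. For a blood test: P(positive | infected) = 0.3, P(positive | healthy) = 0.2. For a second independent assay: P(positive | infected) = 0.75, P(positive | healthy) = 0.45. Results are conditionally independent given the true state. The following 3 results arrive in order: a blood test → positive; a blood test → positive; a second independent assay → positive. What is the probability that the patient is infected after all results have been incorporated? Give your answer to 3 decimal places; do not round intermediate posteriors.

After a blood test='positive': P(infected) = 0.3·0.6500 / (0.3·0.6500 + 0.2·0.3500) ≈ 0.7358
After a blood test='positive': P(infected) = 0.3·0.7358 / (0.3·0.7358 + 0.2·0.2642) ≈ 0.8069
After a second independent assay='positive': P(infected) = 0.75·0.8069 / (0.75·0.8069 + 0.45·0.1931) ≈ 0.8744

0.874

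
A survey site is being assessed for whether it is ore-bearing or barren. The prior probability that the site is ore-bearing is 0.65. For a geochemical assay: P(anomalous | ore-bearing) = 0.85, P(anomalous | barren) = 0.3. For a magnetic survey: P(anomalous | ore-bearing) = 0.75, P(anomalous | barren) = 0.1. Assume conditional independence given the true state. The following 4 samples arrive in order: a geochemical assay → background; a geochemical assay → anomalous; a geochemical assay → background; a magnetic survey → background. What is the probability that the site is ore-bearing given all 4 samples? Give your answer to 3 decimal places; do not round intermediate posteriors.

0.063

After a geochemical assay='background': P(ore) = 0.15·0.6500 / (0.15·0.6500 + 0.7·0.3500) ≈ 0.2847
After a geochemical assay='anomalous': P(ore) = 0.85·0.2847 / (0.85·0.2847 + 0.3·0.7153) ≈ 0.5300
After a geochemical assay='background': P(ore) = 0.15·0.5300 / (0.15·0.5300 + 0.7·0.4700) ≈ 0.1946
After a magnetic survey='background': P(ore) = 0.25·0.1946 / (0.25·0.1946 + 0.9·0.8054) ≈ 0.0629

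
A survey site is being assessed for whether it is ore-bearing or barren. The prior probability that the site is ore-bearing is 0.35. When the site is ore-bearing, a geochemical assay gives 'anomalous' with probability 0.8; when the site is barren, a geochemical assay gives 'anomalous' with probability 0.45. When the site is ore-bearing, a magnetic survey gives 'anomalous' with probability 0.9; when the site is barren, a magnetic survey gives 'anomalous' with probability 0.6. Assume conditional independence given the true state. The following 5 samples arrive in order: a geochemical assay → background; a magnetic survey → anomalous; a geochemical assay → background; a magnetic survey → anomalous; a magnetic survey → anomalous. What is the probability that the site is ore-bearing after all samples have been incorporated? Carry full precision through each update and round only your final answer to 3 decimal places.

0.194

After a geochemical assay='background': P(ore) = 0.2·0.3500 / (0.2·0.3500 + 0.55·0.6500) ≈ 0.1637
After a magnetic survey='anomalous': P(ore) = 0.9·0.1637 / (0.9·0.1637 + 0.6·0.8363) ≈ 0.2270
After a geochemical assay='background': P(ore) = 0.2·0.2270 / (0.2·0.2270 + 0.55·0.7730) ≈ 0.0965
After a magnetic survey='anomalous': P(ore) = 0.9·0.0965 / (0.9·0.0965 + 0.6·0.9035) ≈ 0.1381
After a magnetic survey='anomalous': P(ore) = 0.9·0.1381 / (0.9·0.1381 + 0.6·0.8619) ≈ 0.1937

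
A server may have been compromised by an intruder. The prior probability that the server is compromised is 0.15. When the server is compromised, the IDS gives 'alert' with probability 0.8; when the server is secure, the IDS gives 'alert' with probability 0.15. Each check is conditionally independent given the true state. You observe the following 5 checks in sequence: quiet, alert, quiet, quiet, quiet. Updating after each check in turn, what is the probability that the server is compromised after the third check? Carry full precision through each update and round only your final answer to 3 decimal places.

After 'quiet': P(compromised) = 0.2·0.1500 / (0.2·0.1500 + 0.85·0.8500) ≈ 0.0399
After 'alert': P(compromised) = 0.8·0.0399 / (0.8·0.0399 + 0.15·0.9601) ≈ 0.1813
After 'quiet': P(compromised) = 0.2·0.1813 / (0.2·0.1813 + 0.85·0.8187) ≈ 0.0495

0.050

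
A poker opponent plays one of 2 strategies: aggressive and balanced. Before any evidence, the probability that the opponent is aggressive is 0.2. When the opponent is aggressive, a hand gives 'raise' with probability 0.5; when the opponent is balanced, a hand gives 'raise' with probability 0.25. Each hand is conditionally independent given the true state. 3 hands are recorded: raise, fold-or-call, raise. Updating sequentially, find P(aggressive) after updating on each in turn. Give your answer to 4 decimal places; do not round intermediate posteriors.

After 'raise': P(aggressive) = 0.5·0.2000 / (0.5·0.2000 + 0.25·0.8000) ≈ 0.3333
After 'fold-or-call': P(aggressive) = 0.5·0.3333 / (0.5·0.3333 + 0.75·0.6667) ≈ 0.2500
After 'raise': P(aggressive) = 0.5·0.2500 / (0.5·0.2500 + 0.25·0.7500) ≈ 0.4000

0.4000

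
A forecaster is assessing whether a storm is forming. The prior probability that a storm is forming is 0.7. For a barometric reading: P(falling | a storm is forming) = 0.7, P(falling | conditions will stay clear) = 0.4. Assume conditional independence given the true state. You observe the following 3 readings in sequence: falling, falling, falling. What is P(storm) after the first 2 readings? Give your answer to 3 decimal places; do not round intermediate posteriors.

Each posterior becomes the prior for the next update.
After 'falling': P(storm) = 0.7·0.7000 / (0.7·0.7000 + 0.4·0.3000) ≈ 0.8033
After 'falling': P(storm) = 0.7·0.8033 / (0.7·0.8033 + 0.4·0.1967) ≈ 0.8772

0.877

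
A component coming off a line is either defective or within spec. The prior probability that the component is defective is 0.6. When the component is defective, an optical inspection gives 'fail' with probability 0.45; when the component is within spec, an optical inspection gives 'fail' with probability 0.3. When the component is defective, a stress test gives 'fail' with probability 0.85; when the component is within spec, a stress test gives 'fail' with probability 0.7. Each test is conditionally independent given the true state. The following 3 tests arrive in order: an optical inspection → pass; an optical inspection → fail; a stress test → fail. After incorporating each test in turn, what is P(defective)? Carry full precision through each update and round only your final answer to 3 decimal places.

Each posterior becomes the prior for the next update.
After an optical inspection='pass': P(defective) = 0.55·0.6000 / (0.55·0.6000 + 0.7·0.4000) ≈ 0.5410
After an optical inspection='fail': P(defective) = 0.45·0.5410 / (0.45·0.5410 + 0.3·0.4590) ≈ 0.6387
After a stress test='fail': P(defective) = 0.85·0.6387 / (0.85·0.6387 + 0.7·0.3613) ≈ 0.6822

0.682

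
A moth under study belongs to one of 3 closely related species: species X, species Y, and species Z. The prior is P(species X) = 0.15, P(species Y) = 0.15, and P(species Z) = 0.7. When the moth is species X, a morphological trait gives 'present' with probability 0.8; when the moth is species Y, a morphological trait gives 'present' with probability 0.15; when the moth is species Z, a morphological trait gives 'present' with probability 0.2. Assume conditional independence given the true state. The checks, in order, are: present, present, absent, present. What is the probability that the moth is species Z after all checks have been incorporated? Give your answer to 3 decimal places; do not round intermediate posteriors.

Apply Bayes' rule sequentially, carrying P(species Z) forward.
After 'present': normaliser = 0.8·0.1500 + 0.15·0.1500 + 0.2·0.7000; P(species X) ≈ 0.4248, P(species Y) ≈ 0.0796, P(species Z) ≈ 0.4956
After 'present': normaliser = 0.8·0.4248 + 0.15·0.0796 + 0.2·0.4956; P(species X) ≈ 0.7537, P(species Y) ≈ 0.0265, P(species Z) ≈ 0.2198
After 'absent': normaliser = 0.2·0.7537 + 0.85·0.0265 + 0.8·0.2198; P(species X) ≈ 0.4318, P(species Y) ≈ 0.0645, P(species Z) ≈ 0.5037
After 'present': normaliser = 0.8·0.4318 + 0.15·0.0645 + 0.2·0.5037; P(species X) ≈ 0.7578, P(species Y) ≈ 0.0212, P(species Z) ≈ 0.2210

0.221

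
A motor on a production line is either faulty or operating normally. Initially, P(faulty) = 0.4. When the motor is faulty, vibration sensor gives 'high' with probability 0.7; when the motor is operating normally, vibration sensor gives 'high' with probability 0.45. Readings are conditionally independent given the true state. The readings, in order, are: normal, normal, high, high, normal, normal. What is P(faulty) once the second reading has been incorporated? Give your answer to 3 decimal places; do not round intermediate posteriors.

0.166

Apply Bayes' rule sequentially, carrying P(faulty) forward.
After 'normal': P(faulty) = 0.3·0.4000 / (0.3·0.4000 + 0.55·0.6000) ≈ 0.2667
After 'normal': P(faulty) = 0.3·0.2667 / (0.3·0.2667 + 0.55·0.7333) ≈ 0.1655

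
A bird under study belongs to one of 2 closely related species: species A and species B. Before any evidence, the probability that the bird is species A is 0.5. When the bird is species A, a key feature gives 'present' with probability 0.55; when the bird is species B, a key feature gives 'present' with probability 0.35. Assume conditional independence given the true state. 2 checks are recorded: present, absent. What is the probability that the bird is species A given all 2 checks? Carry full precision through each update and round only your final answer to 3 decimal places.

0.521

Each posterior becomes the prior for the next update.
After 'present': P(species A) = 0.55·0.5000 / (0.55·0.5000 + 0.35·0.5000) ≈ 0.6111
After 'absent': P(species A) = 0.45·0.6111 / (0.45·0.6111 + 0.65·0.3889) ≈ 0.5211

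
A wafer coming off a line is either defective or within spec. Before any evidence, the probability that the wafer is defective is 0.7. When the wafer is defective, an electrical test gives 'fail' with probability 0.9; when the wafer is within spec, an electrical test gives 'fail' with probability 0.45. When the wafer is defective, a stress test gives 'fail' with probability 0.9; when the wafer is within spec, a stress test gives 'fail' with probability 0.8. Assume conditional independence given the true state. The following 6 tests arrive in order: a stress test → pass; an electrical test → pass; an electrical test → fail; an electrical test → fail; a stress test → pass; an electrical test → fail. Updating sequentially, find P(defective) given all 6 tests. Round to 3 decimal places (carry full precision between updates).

0.459

Each posterior becomes the prior for the next update.
After a stress test='pass': P(defective) = 0.1·0.7000 / (0.1·0.7000 + 0.2·0.3000) ≈ 0.5385
After an electrical test='pass': P(defective) = 0.1·0.5385 / (0.1·0.5385 + 0.55·0.4615) ≈ 0.1750
After an electrical test='fail': P(defective) = 0.9·0.1750 / (0.9·0.1750 + 0.45·0.8250) ≈ 0.2979
After an electrical test='fail': P(defective) = 0.9·0.2979 / (0.9·0.2979 + 0.45·0.7021) ≈ 0.4590
After a stress test='pass': P(defective) = 0.1·0.4590 / (0.1·0.4590 + 0.2·0.5410) ≈ 0.2979
After an electrical test='fail': P(defective) = 0.9·0.2979 / (0.9·0.2979 + 0.45·0.7021) ≈ 0.4590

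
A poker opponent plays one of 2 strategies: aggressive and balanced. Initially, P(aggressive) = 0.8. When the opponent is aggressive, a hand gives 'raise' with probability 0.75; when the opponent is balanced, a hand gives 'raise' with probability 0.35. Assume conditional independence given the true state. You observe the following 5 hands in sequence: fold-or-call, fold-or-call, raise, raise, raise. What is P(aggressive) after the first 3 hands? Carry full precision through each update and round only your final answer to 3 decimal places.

0.559

After 'fold-or-call': P(aggressive) = 0.25·0.8000 / (0.25·0.8000 + 0.65·0.2000) ≈ 0.6061
After 'fold-or-call': P(aggressive) = 0.25·0.6061 / (0.25·0.6061 + 0.65·0.3939) ≈ 0.3717
After 'raise': P(aggressive) = 0.75·0.3717 / (0.75·0.3717 + 0.35·0.6283) ≈ 0.5591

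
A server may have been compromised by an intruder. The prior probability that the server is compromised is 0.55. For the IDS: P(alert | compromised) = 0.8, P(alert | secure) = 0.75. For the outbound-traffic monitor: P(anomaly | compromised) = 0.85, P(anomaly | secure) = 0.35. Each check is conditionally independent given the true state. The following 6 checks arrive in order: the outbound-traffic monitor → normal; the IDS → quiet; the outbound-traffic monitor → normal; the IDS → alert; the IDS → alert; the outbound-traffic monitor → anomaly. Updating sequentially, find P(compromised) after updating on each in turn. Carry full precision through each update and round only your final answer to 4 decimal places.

After the outbound-traffic monitor='normal': P(compromised) = 0.15·0.5500 / (0.15·0.5500 + 0.65·0.4500) ≈ 0.2200
After the IDS='quiet': P(compromised) = 0.2·0.2200 / (0.2·0.2200 + 0.25·0.7800) ≈ 0.1841
After the outbound-traffic monitor='normal': P(compromised) = 0.15·0.1841 / (0.15·0.1841 + 0.65·0.8159) ≈ 0.0495
After the IDS='alert': P(compromised) = 0.8·0.0495 / (0.8·0.0495 + 0.75·0.9505) ≈ 0.0526
After the IDS='alert': P(compromised) = 0.8·0.0526 / (0.8·0.0526 + 0.75·0.9474) ≈ 0.0559
After the outbound-traffic monitor='anomaly': P(compromised) = 0.85·0.0559 / (0.85·0.0559 + 0.35·0.9441) ≈ 0.1258

0.1258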